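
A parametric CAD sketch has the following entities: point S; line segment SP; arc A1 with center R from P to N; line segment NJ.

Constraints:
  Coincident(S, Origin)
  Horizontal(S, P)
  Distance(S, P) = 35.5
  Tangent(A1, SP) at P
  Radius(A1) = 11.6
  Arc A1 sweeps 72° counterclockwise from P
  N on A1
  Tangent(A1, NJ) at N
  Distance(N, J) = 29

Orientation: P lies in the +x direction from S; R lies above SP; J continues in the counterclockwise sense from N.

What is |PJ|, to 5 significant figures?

40.827

S is at the origin; S and P share the same y with |SP| = 35.5 and P on the +x side, so P = (35.500, 0.0000). Tangency of A1 to SP means the radius RP is perpendicular to SP, so R = P + (0, 11.6) = (35.500, 11.600). On A1, P sits at bearing -90° from R; a 72° counterclockwise sweep puts N at bearing -18°, so N = R + 11.6·(cos -18°, sin -18°) = (46.532, 8.0154). The tangent condition forces RN to be normal to NJ, so NJ runs along (−sin -18°, cos -18°); with |NJ| = 29.0, J = (55.494, 35.596). Then |PJ| = |J − P| = 40.827.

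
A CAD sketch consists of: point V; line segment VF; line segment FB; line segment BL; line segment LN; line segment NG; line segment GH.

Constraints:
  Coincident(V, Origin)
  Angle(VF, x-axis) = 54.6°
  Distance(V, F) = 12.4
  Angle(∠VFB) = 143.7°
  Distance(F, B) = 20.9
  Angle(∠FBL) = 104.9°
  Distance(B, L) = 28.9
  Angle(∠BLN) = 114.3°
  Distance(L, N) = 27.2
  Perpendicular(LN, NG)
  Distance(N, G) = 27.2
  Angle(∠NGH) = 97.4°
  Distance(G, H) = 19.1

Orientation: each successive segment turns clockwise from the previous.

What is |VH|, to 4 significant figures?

13.48

V is at the origin; VF runs at 54.6° with length 12.4, so F = (7.183, 10.11). ∠VFB = 143.7° gives FB at 18.30° from the x-axis; with |FB| = 20.9, B = (27.03, 16.67). ∠FBL = 104.9° gives BL at -56.80° from the x-axis; with |BL| = 28.9, L = (42.85, -7.512). ∠BLN = 114.3° gives LN at -122.5° from the x-axis; with |LN| = 27.2, N = (28.24, -30.45). The perpendicularity gives NG at right angles to LN, so NG runs at 147.5°; with |NG| = 27.2, G = (5.296, -15.84). ∠NGH = 97.4° gives GH at 64.90° from the x-axis; with |GH| = 19.1, H = (13.40, 1.458). Then |VH| = |H − V| = 13.48.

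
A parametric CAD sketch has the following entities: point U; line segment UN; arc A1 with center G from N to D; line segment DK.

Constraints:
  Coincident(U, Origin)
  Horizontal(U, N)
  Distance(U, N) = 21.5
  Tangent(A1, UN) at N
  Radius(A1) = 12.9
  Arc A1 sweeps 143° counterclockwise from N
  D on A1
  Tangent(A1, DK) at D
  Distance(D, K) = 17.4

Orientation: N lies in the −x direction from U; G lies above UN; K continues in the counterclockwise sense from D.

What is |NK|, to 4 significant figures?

34.23

U is at the origin; U and N share the same y with |UN| = 21.5 and N on the −x side, so N = (-21.50, 0.000). The tangent condition forces GN to be normal to UN, so G = N + (0, 12.9) = (-21.50, 12.90). On A1, N sits at bearing -90° from G; a 143° counterclockwise sweep puts D at bearing 53°, so D = G + 12.9·(cos 53°, sin 53°) = (-13.74, 23.20). A1 meets DK tangentially, so GD is at right angles to DK, so DK runs along (−sin 53°, cos 53°); with |DK| = 17.4, K = (-27.63, 33.67). Then |NK| = |K − N| = 34.23.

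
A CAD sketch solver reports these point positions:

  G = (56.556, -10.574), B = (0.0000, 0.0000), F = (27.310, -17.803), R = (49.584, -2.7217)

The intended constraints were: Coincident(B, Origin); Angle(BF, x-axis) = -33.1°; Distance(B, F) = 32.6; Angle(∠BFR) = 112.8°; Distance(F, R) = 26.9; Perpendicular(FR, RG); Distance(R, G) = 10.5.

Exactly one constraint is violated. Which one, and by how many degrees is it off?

Perpendicular(FR, RG) — off by 7.50°.

B = (0.00, 0.00) ✓; BF at -33.10° ✓; |BF| = 32.60 ✓; ∠BFR = 112.8° ✓; |FR| = 26.90 ✓; ∠(FR, RG) = 82.50° ✗; |RG| = 10.50 ✓.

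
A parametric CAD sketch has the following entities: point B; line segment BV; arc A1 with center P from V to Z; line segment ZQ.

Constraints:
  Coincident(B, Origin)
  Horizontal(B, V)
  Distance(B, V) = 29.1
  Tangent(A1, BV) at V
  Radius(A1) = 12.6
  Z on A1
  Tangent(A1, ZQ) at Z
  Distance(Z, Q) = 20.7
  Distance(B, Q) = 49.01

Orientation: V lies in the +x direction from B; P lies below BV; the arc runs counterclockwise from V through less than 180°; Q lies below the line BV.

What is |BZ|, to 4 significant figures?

28.33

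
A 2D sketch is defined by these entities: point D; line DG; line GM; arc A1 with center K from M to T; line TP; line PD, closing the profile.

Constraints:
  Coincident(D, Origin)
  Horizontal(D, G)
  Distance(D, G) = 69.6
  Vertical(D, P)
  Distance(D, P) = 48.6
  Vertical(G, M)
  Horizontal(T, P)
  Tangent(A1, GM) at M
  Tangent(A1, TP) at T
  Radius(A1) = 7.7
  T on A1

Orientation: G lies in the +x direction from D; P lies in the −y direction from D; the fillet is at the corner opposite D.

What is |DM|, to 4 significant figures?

80.73

The virtual corner opposite D is at (69.60, -48.60). The tangent condition forces KM to be normal to GM and tangency of A1 to TP means the radius KT is perpendicular to TP, with radius 7.7, so the center K sits 7.7 in from both sides at K = (61.90, -40.90). That places the tangent points at M = (69.60, -40.90) on GM and T = (61.90, -48.60) on TP. Then |DM| = |M − D| = 80.73.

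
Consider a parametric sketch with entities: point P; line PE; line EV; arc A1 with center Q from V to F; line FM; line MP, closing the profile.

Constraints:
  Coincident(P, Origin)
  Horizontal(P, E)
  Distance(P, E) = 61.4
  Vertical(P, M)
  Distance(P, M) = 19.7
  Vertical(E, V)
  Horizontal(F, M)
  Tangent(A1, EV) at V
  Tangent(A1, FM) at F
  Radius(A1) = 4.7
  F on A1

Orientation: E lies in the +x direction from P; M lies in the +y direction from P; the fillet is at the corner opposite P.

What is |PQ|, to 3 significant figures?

58.7

P is at the origin; PE is horizontal with |PE| = 61.4 and E on the +x side, so E = (61.4, 0.00). PM is vertical with |PM| = 19.7 and M on the +y side, so M = (0.00, 19.7). The virtual corner opposite P is at (61.4, 19.7). Since A1 is tangent to EV there, QV ⟂ EV and the tangent condition forces QF to be normal to FM, with radius 4.7, so the center Q sits 4.7 in from both sides at Q = (56.7, 15.0). Then |PQ| = |Q − P| = 58.7.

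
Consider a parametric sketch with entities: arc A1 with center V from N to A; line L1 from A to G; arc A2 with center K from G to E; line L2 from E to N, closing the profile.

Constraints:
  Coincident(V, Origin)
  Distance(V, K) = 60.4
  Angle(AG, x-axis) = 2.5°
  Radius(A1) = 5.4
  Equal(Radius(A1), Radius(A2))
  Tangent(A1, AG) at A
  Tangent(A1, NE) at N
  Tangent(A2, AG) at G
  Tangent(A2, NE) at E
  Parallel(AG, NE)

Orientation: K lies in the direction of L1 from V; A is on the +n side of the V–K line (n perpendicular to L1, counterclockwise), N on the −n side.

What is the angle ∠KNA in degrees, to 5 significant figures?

84.891°

The slot axis is L1's direction at 2.5°, so u = (cos 2.5°, sin 2.5°) = (0.99905, 0.043619) and n = (−sin 2.5°, cos 2.5°) = (-0.043619, 0.99905). V is at the origin and K lies 60.4 along u from V, so K = 60.4·u = (60.343, 2.6346). Tangency of A1 to both parallel lines with radius 5.4 puts A and N at V ± 5.4·n: A = (-0.23554, 5.3949), N = (0.23554, -5.3949). Then cos ∠KNA = NK·NA / (|NK||NA|), giving 84.891°.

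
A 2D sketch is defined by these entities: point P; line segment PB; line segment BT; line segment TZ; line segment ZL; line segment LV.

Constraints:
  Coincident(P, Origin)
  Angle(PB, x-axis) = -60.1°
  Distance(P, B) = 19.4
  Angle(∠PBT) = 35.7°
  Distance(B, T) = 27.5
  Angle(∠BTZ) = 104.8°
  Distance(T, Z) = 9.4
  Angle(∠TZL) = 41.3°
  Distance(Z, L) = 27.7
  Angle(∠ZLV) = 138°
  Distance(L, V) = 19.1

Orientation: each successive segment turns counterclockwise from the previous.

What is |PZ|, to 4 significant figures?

14.32

P is at the origin; PB runs at -60.1° with length 19.4, so B = (9.671, -16.82). ∠PBT = 35.7° gives BT at 84.20° from the x-axis; with |BT| = 27.5, T = (12.45, 10.54). ∠BTZ = 104.8° gives TZ at 159.4° from the x-axis; with |TZ| = 9.4, Z = (3.651, 13.85). Then |PZ| = |Z − P| = 14.32.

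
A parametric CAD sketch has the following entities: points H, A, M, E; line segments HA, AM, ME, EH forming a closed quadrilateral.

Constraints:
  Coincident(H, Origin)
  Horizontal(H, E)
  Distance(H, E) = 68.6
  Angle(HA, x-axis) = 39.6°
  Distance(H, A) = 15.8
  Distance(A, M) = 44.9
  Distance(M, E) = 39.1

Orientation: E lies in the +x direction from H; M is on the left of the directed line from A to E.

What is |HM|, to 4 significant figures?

60.62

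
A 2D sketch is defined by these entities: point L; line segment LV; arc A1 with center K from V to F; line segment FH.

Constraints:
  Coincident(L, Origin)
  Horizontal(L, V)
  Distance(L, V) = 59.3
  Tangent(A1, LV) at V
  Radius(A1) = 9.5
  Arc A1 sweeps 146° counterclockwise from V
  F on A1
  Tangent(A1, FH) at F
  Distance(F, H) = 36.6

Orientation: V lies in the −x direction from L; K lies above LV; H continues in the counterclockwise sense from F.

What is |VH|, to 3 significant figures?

45.4

L is at the origin; L and V share the same y with |LV| = 59.3 and V on the −x side, so V = (-59.3, 0.00). The tangent condition forces KV to be normal to LV, so K = V + (0, 9.5) = (-59.3, 9.50). On A1, V sits at bearing -90° from K; a 146° counterclockwise sweep puts F at bearing 56°, so F = K + 9.5·(cos 56°, sin 56°) = (-54.0, 17.4). The tangent condition forces KF to be normal to FH, so FH runs along (−sin 56°, cos 56°); with |FH| = 36.6, H = (-84.3, 37.8). Then |VH| = |H − V| = 45.4.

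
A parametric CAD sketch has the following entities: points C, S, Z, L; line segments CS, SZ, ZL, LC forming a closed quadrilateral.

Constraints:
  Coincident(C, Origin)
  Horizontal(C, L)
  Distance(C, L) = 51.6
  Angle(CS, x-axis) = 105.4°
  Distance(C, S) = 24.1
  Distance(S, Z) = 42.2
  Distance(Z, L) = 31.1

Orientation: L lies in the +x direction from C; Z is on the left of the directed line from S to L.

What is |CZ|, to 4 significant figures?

44.55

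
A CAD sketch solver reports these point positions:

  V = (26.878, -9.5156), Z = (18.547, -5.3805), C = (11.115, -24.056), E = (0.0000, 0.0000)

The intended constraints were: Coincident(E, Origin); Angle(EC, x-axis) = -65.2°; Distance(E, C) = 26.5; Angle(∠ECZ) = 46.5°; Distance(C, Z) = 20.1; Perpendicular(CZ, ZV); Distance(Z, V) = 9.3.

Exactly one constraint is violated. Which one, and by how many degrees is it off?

Perpendicular(CZ, ZV) — off by 4.70°.

E = (0.00, 0.00) ✓; EC at -65.20° ✓; |EC| = 26.50 ✓; ∠ECZ = 46.50° ✓; |CZ| = 20.10 ✓; ∠(CZ, ZV) = 94.70° ✗; |ZV| = 9.301 ✓.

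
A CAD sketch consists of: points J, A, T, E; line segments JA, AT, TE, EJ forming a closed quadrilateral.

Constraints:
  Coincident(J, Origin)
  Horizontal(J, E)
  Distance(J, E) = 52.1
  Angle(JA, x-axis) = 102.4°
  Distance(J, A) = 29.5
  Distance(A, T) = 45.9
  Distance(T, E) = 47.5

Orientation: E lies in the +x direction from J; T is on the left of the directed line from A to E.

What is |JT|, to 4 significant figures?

57.97

Checks: |AT| = 45.90 ✓; |TE| = 47.50 ✓.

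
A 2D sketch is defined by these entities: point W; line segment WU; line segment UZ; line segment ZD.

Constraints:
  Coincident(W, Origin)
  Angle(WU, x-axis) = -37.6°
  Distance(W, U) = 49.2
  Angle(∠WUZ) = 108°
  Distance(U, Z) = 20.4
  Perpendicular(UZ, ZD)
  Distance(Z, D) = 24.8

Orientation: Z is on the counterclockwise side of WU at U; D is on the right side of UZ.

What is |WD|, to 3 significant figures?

80.0

W is at the origin; WU runs at -37.6° with length 49.2, so U = 49.2·(cos -37.6°, sin -37.6°) = (39.0, -30.0). ∠WUZ = 108.0°, so UZ runs at -37.6° + (180° − 108.0°) = 34.4° from the x-axis; with |UZ| = 20.4, Z = U + 20.4·(cos 34.4°, sin 34.4°) = (55.8, -18.5). UZ is perpendicular to ZD; with |ZD| = 24.8 on the right of UZ, D = Z + 24.8·(0.565, -0.825) = (69.8, -39.0). Then |WD| = |D − W| = 80.0.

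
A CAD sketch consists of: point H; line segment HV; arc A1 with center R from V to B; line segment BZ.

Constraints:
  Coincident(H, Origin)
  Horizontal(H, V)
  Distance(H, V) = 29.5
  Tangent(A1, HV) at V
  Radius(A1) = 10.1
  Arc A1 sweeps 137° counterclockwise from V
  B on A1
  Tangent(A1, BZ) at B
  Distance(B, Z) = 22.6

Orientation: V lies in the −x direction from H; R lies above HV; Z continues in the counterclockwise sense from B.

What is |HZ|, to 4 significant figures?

51.13

H is at the origin; H and V share the same y with |HV| = 29.5 and V on the −x side, so V = (-29.50, 0.000). A1 meets HV tangentially, so RV is at right angles to HV, so R = V + (0, 10.1) = (-29.50, 10.10). On A1, V sits at bearing -90° from R; a 137° counterclockwise sweep puts B at bearing 47°, so B = R + 10.1·(cos 47°, sin 47°) = (-22.61, 17.49). Since A1 is tangent to BZ there, RB ⟂ BZ, so BZ runs along (−sin 47°, cos 47°); with |BZ| = 22.6, Z = (-39.14, 32.90). Then |HZ| = |Z − H| = 51.13.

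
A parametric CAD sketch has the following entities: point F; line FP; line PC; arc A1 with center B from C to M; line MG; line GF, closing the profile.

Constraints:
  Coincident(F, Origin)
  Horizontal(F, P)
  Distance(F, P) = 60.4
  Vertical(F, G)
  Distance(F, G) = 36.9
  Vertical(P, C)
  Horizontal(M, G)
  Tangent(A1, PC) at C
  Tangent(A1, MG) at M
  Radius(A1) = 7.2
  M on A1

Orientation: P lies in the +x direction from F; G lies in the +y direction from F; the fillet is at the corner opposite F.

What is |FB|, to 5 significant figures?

60.929

F is at the origin; F and P share the same y with |FP| = 60.4 and P on the +x side, so P = (60.400, 0.0000). FG is vertical with |FG| = 36.9 and G on the +y side, so G = (0.0000, 36.900). The virtual corner opposite F is at (60.400, 36.900). Tangency of A1 to PC means the radius BC is perpendicular to PC and since A1 is tangent to MG there, BM ⟂ MG, with radius 7.2, so the center B sits 7.2 in from both sides at B = (53.200, 29.700). Then |FB| = |B − F| = 60.929.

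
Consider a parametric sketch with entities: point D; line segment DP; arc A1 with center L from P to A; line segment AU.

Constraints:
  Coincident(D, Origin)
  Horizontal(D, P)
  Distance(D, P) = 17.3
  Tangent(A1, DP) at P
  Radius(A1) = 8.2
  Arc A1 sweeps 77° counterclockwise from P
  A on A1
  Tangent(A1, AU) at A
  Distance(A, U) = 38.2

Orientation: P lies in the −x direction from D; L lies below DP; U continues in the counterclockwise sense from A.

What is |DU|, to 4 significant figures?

55.20

D is at the origin; DP is horizontal with |DP| = 17.3 and P on the −x side, so P = (-17.30, 0.000). Tangency of A1 to DP means the radius LP is perpendicular to DP, so L = P + (0, -8.2) = (-17.30, -8.200). On A1, P sits at bearing 90° from L; a 77° counterclockwise sweep puts A at bearing 167°, so A = L + 8.2·(cos 167°, sin 167°) = (-25.29, -6.355). The tangent condition forces LA to be normal to AU, so AU runs along (−sin 167°, cos 167°); with |AU| = 38.2, U = (-33.88, -43.58). Then |DU| = |U − D| = 55.20.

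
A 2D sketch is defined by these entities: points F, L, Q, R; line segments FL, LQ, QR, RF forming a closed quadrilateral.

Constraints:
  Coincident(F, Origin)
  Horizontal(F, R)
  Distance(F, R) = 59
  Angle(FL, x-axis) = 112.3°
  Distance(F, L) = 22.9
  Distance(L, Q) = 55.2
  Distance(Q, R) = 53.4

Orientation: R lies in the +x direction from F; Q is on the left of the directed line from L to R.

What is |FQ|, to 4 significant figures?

62.79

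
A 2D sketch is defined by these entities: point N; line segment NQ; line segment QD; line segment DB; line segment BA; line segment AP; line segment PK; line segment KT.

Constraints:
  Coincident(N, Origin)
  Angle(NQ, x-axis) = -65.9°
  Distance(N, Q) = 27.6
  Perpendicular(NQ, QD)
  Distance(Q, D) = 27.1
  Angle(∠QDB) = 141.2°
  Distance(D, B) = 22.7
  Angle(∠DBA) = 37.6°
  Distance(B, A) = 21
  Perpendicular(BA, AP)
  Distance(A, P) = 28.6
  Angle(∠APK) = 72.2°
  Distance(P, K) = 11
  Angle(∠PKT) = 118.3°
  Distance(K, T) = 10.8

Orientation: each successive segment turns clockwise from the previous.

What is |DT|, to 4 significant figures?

9.458

N is at the origin; NQ runs at -65.9° with length 27.6, so Q = (11.27, -25.19). NQ is perpendicular to QD, so QD runs at -155.9°; with |QD| = 27.1, D = (-13.47, -36.26). ∠QDB = 141.2° gives DB at 165.3° from the x-axis; with |DB| = 22.7, B = (-35.42, -30.50). ∠DBA = 37.6° gives BA at 22.90° from the x-axis; with |BA| = 21.0, A = (-16.08, -22.33). BA is perpendicular to AP, so AP runs at -67.10°; with |AP| = 28.6, P = (-4.951, -48.67). ∠APK = 72.2° gives PK at -174.9° from the x-axis; with |PK| = 11.0, K = (-15.91, -49.65). ∠PKT = 118.3° gives KT at 123.4° from the x-axis; with |KT| = 10.8, T = (-21.85, -40.64). Then |DT| = |T − D| = 9.458.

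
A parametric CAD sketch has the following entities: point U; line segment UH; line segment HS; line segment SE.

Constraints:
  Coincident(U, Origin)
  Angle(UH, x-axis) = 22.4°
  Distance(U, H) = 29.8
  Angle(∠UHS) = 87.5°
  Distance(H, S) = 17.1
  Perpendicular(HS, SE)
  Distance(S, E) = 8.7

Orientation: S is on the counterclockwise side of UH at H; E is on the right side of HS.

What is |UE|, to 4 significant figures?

41.59

∠UHS = 87.5°, so HS runs at 22.4° + (180° − 87.5°) = 114.9° from the x-axis; with |HS| = 17.1, S = H + 17.1·(cos 114.9°, sin 114.9°) = (20.35, 26.87). HS is perpendicular to SE; with |SE| = 8.7 on the right of HS, E = S + 8.7·(0.9070, 0.4210) = (28.24, 30.53). Then |UE| = |E − U| = 41.59.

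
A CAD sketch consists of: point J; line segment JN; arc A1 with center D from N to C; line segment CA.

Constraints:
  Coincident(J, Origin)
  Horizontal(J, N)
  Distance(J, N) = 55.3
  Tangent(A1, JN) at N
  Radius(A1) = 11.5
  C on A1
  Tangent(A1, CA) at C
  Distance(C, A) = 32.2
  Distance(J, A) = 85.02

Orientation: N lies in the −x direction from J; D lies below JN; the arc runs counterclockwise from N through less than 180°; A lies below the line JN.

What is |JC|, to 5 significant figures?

66.830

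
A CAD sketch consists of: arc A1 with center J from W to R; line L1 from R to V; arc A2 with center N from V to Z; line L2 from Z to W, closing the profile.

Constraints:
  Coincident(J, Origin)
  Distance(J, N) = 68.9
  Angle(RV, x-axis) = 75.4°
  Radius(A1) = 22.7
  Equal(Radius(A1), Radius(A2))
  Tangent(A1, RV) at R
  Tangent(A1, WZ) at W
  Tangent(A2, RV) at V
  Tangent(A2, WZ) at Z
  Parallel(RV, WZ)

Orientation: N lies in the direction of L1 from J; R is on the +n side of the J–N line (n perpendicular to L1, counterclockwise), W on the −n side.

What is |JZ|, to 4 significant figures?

72.54

The slot axis is L1's direction at 75.4°, so u = (cos 75.4°, sin 75.4°) = (0.2521, 0.9677) and n = (−sin 75.4°, cos 75.4°) = (-0.9677, 0.2521). J is at the origin and N lies 68.9 along u from J, so N = 68.9·u = (17.37, 66.68). Tangency of A1 to both parallel lines with radius 22.7 puts R and W at J ± 22.7·n: R = (-21.97, 5.722), W = (21.97, -5.722). Equal radii place V and Z the same way about N: V = N + 22.7·n = (-4.599, 72.40), Z = N − 22.7·n = (39.33, 60.95). Then |JZ| = |Z − J| = 72.54.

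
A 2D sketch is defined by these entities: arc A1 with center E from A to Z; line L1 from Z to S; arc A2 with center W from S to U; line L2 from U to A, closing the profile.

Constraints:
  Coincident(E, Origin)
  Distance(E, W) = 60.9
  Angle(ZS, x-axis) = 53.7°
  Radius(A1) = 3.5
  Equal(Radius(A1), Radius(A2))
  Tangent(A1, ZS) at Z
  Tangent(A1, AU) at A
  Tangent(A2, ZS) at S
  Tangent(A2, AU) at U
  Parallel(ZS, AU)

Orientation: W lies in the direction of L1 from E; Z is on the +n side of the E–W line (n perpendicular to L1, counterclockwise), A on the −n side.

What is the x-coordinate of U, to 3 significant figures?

38.9

The slot axis is L1's direction at 53.7°, so u = (cos 53.7°, sin 53.7°) = (0.592, 0.806) and n = (−sin 53.7°, cos 53.7°) = (-0.806, 0.592). E is at the origin and W lies 60.9 along u from E, so W = 60.9·u = (36.1, 49.1). Tangency of A1 to both parallel lines with radius 3.5 puts Z and A at E ± 3.5·n: Z = (-2.82, 2.07), A = (2.82, -2.07). Equal radii place S and U the same way about W: S = W + 3.5·n = (33.2, 51.2), U = W − 3.5·n = (38.9, 47.0). So U.x = 38.9.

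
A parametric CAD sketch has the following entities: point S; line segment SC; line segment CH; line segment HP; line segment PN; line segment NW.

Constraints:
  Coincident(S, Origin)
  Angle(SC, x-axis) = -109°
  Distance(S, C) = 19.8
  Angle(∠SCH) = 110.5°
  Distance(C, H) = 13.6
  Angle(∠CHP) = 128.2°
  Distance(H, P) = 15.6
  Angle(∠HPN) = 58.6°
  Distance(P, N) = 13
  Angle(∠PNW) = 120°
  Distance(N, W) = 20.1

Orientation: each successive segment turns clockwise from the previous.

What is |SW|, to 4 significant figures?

21.49

S is at the origin; SC runs at -109.0° with length 19.8, so C = (-6.446, -18.72). ∠SCH = 110.5° gives CH at -178.5° from the x-axis; with |CH| = 13.6, H = (-20.04, -19.08). ∠CHP = 128.2° gives HP at 129.7° from the x-axis; with |HP| = 15.6, P = (-30.01, -7.075). ∠HPN = 58.6° gives PN at 8.300° from the x-axis; with |PN| = 13.0, N = (-17.14, -5.198). ∠PNW = 120.0° gives NW at -51.70° from the x-axis; with |NW| = 20.1, W = (-4.685, -20.97). Then |SW| = |W − S| = 21.49.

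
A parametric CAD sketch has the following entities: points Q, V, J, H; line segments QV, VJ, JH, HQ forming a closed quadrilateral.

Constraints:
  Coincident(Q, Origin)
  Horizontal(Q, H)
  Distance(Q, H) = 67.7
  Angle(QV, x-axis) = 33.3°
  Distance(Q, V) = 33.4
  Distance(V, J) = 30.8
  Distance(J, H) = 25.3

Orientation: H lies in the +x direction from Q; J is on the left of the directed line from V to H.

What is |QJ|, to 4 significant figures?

62.84

Q is at the origin; QH is horizontal with |QH| = 67.7 and H in +x, so H = (67.7, 0). QV runs at 33.3° with |QV| = 33.4, so V = (27.92, 18.34). J is determined by |VJ| = 30.8 and |JH| = 25.3 together: it lies at the intersection of circle(V, 30.8) and circle(H, 25.3). With |VH| = 43.81, the foot of the radical line on VH is 25.43 from V and the perpendicular offset is √(30.8² − 25.43²) = 17.38. Taking the left-of-VH solution: J = (58.28, 23.48).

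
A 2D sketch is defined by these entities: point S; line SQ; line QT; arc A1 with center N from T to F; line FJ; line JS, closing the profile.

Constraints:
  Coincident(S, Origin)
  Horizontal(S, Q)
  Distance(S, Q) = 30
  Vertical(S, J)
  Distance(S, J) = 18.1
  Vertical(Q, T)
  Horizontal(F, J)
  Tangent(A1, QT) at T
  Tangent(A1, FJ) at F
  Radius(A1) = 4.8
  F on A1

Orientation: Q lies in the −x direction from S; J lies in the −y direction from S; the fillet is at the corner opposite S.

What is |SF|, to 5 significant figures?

31.027

The virtual corner opposite S is at (-30.000, -18.100). Since A1 is tangent to QT there, NT ⟂ QT and A1 meets FJ tangentially, so NF is at right angles to FJ, with radius 4.8, so the center N sits 4.8 in from both sides at N = (-25.200, -13.300). That places the tangent points at T = (-30.000, -13.300) on QT and F = (-25.200, -18.100) on FJ. Then |SF| = |F − S| = 31.027.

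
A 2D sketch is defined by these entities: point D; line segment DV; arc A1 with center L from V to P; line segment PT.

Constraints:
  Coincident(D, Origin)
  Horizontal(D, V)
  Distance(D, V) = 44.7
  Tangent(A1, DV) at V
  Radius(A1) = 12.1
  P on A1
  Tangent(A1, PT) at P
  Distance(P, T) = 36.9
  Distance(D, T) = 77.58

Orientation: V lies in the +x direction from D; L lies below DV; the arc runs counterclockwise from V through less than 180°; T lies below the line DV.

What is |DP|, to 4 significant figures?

41.46

Checks: ∠(LV, VD) = 90.00° ✓; |LP| = 12.10 ✓; ∠(LP, PT) = 90.00° ✓; |PT| = 36.90 ✓; |DT| = 77.58 ✓.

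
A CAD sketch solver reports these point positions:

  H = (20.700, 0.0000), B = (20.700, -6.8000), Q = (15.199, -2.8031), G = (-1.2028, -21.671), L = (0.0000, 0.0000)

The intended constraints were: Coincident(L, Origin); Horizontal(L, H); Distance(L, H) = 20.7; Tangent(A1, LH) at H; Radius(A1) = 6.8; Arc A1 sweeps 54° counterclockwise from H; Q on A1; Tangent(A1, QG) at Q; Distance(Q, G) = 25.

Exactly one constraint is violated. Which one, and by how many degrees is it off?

Tangent(A1, QG) at Q — off by 5.00°.

L = (0.00, 0.00) ✓; L.y = 0.00, H.y = 0.00 ✓; |LH| = 20.70 ✓; ∠(BH, HL) = 90.00° ✓; |BH| = 6.800 ✓; bearing(B→Q) − bearing(B→H) = 54.00° ✓; |BQ| = 6.800 ✓; ∠(BQ, QG) = 95.00° ✗; |QG| = 25.00 ✓.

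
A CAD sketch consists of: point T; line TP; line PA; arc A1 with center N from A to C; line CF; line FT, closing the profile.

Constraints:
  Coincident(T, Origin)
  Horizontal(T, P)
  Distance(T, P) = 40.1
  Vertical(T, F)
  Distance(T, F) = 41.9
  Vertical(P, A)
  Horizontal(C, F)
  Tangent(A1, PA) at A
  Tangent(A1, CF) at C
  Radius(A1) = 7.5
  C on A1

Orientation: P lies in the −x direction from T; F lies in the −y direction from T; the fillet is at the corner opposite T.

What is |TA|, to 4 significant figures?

52.83

T is at the origin; TP is horizontal with |TP| = 40.1 and P on the −x side, so P = (-40.10, 0.000). TF is vertical with |TF| = 41.9 and F on the −y side, so F = (0.000, -41.90). The virtual corner opposite T is at (-40.10, -41.90). The tangent condition forces NA to be normal to PA and since A1 is tangent to CF there, NC ⟂ CF, with radius 7.5, so the center N sits 7.5 in from both sides at N = (-32.60, -34.40). That places the tangent points at A = (-40.10, -34.40) on PA and C = (-32.60, -41.90) on CF. Then |TA| = |A − T| = 52.83.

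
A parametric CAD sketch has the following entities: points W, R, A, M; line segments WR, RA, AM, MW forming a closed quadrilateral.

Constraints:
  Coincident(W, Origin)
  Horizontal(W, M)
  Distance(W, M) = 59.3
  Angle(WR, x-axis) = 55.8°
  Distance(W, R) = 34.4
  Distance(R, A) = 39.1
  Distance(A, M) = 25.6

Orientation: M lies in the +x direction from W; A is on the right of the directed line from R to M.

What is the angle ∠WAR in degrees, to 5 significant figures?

54.597°

W is at the origin; WM is horizontal with |WM| = 59.3 and M in +x, so M = (59.3, 0). WR runs at 55.8° with |WR| = 34.4, so R = (19.336, 28.452). A is determined by |RA| = 39.1 and |AM| = 25.6 together: it lies at the intersection of circle(R, 39.1) and circle(M, 25.6). With |RM| = 49.058, the foot of the radical line on RM is 33.431 from R and the perpendicular offset is √(39.1² − 33.431²) = 20.277. Taking the right-of-RM solution: A = (34.810, -7.4561).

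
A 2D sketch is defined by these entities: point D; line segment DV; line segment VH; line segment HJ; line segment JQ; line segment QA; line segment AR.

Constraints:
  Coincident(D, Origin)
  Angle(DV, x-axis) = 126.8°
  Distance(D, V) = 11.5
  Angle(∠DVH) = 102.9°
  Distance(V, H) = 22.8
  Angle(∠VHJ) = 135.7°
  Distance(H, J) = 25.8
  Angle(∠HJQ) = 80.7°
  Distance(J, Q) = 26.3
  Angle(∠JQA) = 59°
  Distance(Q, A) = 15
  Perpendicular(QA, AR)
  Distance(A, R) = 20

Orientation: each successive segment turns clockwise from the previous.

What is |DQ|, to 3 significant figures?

31.9

D is at the origin; DV runs at 126.8° with length 11.5, so V = (-6.89, 9.21). ∠DVH = 102.9° gives VH at 49.7° from the x-axis; with |VH| = 22.8, H = (7.86, 26.6). ∠VHJ = 135.7° gives HJ at 5.40° from the x-axis; with |HJ| = 25.8, J = (33.5, 29.0). ∠HJQ = 80.7° gives JQ at -93.9° from the x-axis; with |JQ| = 26.3, Q = (31.8, 2.79). Then |DQ| = |Q − D| = 31.9.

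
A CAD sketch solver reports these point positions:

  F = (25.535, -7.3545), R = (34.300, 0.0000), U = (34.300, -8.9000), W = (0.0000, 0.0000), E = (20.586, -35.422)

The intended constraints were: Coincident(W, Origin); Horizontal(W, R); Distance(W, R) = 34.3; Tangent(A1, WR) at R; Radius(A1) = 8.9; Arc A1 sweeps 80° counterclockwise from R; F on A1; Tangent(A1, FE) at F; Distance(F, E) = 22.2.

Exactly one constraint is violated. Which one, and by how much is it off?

Distance(F, E) = 22.2 — off by 6.30.

W = (0.00, 0.00) ✓; W.y = 0.00, R.y = 0.00 ✓; |WR| = 34.30 ✓; ∠(UR, RW) = 90.00° ✓; |UR| = 8.900 ✓; bearing(U→F) − bearing(U→R) = 80.00° ✓; |UF| = 8.900 ✓; ∠(UF, FE) = 90.00° ✓; |FE| = 28.50 ✗.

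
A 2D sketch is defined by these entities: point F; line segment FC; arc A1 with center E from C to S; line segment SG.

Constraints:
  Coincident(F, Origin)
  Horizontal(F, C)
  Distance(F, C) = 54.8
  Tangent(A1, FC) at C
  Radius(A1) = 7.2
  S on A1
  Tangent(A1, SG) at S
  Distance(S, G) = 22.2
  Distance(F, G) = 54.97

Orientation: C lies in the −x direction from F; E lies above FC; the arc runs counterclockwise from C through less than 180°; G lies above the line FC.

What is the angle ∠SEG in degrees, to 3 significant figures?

72.0°

Checks: |ES| = 7.200 ✓; ∠(ES, SG) = 90.00° ✓; |SG| = 22.20 ✓; |FG| = 54.97 ✓.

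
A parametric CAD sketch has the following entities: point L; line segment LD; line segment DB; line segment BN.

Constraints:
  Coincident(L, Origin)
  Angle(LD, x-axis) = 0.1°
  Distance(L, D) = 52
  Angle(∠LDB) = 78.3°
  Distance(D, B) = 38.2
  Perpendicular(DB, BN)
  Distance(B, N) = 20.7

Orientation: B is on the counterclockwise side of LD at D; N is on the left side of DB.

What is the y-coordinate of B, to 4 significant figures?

37.48

L is at the origin; LD runs at 0.1° with length 52.0, so D = 52.0·(cos 0.1°, sin 0.1°) = (52.00, 0.09076). ∠LDB = 78.3°, so DB runs at 0.1° + (180° − 78.3°) = 101.8° from the x-axis; with |DB| = 38.2, B = D + 38.2·(cos 101.8°, sin 101.8°) = (44.19, 37.48). So B.y = 37.48.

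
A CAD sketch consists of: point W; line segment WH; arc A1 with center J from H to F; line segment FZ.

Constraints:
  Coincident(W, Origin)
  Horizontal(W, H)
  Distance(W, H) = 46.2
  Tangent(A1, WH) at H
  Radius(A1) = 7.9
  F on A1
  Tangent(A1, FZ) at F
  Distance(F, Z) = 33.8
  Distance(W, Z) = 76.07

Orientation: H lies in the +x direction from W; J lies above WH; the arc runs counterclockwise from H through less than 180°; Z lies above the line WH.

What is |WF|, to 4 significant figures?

53.60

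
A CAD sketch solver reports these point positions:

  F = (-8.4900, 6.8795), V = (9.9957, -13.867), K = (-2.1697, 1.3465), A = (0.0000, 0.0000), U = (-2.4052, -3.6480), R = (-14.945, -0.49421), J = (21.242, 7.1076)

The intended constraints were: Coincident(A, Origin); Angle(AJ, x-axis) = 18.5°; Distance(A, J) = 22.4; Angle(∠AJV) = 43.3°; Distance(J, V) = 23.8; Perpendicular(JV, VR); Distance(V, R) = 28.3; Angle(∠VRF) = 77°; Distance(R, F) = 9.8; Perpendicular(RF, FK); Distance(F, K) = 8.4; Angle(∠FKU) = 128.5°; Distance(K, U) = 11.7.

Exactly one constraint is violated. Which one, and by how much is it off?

Distance(K, U) = 11.7 — off by 6.70.

A = (0.00, 0.00) ✓; AJ at 18.50° ✓; |AJ| = 22.40 ✓; ∠AJV = 43.30° ✓; |JV| = 23.80 ✓; ∠(JV, VR) = 90.00° ✓; |VR| = 28.30 ✓; ∠VRF = 77.00° ✓; |RF| = 9.800 ✓; ∠(RF, FK) = 90.00° ✓; |FK| = 8.400 ✓; ∠FKU = 128.5° ✓; |KU| = 5.000 ✗.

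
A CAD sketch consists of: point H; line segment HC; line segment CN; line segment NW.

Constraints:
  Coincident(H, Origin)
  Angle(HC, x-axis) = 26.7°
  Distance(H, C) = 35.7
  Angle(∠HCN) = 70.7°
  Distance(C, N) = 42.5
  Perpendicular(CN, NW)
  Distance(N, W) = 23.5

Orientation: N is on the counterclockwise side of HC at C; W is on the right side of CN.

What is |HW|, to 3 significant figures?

64.9

∠HCN = 70.7°, so CN runs at 26.7° + (180° − 70.7°) = 136° from the x-axis; with |CN| = 42.5, N = C + 42.5·(cos 136°, sin 136°) = (1.32, 45.6). CN ⟂ NW; with |NW| = 23.5 on the right of CN, W = N + 23.5·(0.695, 0.719) = (17.6, 62.5). Then |HW| = |W − H| = 64.9.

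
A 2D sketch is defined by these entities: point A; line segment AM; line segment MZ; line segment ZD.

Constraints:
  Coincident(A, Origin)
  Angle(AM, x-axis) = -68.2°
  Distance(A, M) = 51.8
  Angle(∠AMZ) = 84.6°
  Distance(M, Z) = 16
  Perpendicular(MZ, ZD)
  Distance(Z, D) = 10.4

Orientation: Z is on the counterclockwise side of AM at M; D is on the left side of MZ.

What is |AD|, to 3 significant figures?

42.6

A is at the origin; AM runs at -68.2° with length 51.8, so M = 51.8·(cos -68.2°, sin -68.2°) = (19.2, -48.1). ∠AMZ = 84.6°, so MZ runs at -68.2° + (180° − 84.6°) = 27.2° from the x-axis; with |MZ| = 16.0, Z = M + 16.0·(cos 27.2°, sin 27.2°) = (33.5, -40.8). MZ is perpendicular to ZD; with |ZD| = 10.4 on the left of MZ, D = Z + 10.4·(-0.457, 0.889) = (28.7, -31.5). Then |AD| = |D − A| = 42.6.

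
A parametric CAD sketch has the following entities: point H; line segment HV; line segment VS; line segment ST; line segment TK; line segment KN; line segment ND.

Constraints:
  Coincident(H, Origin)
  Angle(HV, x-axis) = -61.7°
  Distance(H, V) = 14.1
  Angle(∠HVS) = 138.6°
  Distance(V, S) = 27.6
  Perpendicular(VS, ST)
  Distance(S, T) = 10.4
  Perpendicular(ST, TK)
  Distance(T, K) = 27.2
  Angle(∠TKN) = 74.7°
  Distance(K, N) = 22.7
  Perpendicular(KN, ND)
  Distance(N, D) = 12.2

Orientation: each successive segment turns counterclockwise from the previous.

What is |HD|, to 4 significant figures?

33.70

H is at the origin; HV runs at -61.7° with length 14.1, so V = (6.685, -12.41). ∠HVS = 138.6° gives VS at -20.30° from the x-axis; with |VS| = 27.6, S = (32.57, -21.99). VS is perpendicular to ST, so ST runs at 69.70°; with |ST| = 10.4, T = (36.18, -12.24). ST is perpendicular to TK, so TK runs at 159.7°; with |TK| = 27.2, K = (10.67, -2.799). ∠TKN = 74.7° gives KN at -95.00° from the x-axis; with |KN| = 22.7, N = (8.689, -25.41). The perpendicularity gives ND at right angles to KN, so ND runs at -5.000°; with |ND| = 12.2, D = (20.84, -26.48). Then |HD| = |D − H| = 33.70.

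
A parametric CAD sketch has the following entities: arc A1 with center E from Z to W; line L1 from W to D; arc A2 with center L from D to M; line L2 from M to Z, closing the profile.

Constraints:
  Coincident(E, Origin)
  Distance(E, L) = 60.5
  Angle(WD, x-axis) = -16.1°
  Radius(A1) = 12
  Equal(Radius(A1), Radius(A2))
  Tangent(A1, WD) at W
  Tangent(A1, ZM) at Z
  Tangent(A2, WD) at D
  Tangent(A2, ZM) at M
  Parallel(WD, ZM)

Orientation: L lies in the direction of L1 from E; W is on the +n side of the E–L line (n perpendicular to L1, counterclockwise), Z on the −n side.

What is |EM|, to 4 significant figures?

61.68

The slot axis is L1's direction at -16.1°, so u = (cos -16.1°, sin -16.1°) = (0.9608, -0.2773) and n = (−sin -16.1°, cos -16.1°) = (0.2773, 0.9608). E is at the origin and L lies 60.5 along u from E, so L = 60.5·u = (58.13, -16.78). Tangency of A1 to both parallel lines with radius 12.0 puts W and Z at E ± 12.0·n: W = (3.328, 11.53), Z = (-3.328, -11.53). Equal radii place D and M the same way about L: D = L + 12.0·n = (61.45, -5.248), M = L − 12.0·n = (54.80, -28.31). Then |EM| = |M − E| = 61.68.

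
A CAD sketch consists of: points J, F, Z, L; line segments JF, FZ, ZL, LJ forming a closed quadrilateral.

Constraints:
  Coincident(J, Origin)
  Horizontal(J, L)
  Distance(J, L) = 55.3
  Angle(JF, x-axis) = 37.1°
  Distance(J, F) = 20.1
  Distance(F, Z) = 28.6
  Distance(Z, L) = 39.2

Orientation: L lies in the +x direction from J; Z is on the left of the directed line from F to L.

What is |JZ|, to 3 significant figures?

48.5

J is at the origin; JL is horizontal with |JL| = 55.3 and L in +x, so L = (55.3, 0). JF runs at 37.1° with |JF| = 20.1, so F = (16.0, 12.1). Z is determined by |FZ| = 28.6 and |ZL| = 39.2 together: it lies at the intersection of circle(F, 28.6) and circle(L, 39.2). With |FL| = 41.1, the foot of the radical line on FL is 11.8 from F and the perpendicular offset is √(28.6² − 11.8²) = 26.0. Taking the left-of-FL solution: Z = (35.0, 33.5).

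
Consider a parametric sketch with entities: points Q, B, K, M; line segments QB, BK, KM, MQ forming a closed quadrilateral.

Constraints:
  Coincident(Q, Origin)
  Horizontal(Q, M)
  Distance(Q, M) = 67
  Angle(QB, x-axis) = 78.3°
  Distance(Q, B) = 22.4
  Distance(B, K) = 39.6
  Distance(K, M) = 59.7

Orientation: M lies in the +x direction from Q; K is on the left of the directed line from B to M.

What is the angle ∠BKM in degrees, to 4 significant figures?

80.87°

Checks: |BK| = 39.60 ✓; |KM| = 59.70 ✓.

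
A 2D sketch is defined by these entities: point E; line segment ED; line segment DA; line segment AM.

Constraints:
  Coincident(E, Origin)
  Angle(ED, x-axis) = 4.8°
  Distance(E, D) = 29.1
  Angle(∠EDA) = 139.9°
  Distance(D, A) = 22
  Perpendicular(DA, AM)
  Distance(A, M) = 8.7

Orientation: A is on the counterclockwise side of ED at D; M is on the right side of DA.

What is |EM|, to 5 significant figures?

52.077

E is at the origin; ED runs at 4.8° with length 29.1, so D = 29.1·(cos 4.8°, sin 4.8°) = (28.998, 2.4350). ∠EDA = 139.9°, so DA runs at 4.8° + (180° − 139.9°) = 44.900° from the x-axis; with |DA| = 22.0, A = D + 22.0·(cos 44.900°, sin 44.900°) = (44.581, 17.964). DA ⟂ AM; with |AM| = 8.7 on the right of DA, M = A + 8.7·(0.70587, -0.70834) = (50.723, 11.802). Then |EM| = |M − E| = 52.077.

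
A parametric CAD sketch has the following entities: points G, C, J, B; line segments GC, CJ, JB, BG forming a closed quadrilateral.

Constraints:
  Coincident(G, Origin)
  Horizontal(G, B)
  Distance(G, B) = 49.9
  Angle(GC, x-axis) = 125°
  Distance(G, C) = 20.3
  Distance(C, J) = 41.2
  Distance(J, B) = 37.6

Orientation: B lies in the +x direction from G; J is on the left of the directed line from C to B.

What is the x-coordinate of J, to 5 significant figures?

27.307

Checks: |CJ| = 41.20 ✓; |JB| = 37.60 ✓.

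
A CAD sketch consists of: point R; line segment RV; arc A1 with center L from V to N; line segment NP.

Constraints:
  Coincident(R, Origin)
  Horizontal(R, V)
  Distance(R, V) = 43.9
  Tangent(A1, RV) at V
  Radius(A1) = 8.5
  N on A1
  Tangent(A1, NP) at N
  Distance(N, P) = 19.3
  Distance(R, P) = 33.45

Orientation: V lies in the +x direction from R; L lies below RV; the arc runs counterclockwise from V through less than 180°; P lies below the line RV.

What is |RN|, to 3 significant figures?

36.9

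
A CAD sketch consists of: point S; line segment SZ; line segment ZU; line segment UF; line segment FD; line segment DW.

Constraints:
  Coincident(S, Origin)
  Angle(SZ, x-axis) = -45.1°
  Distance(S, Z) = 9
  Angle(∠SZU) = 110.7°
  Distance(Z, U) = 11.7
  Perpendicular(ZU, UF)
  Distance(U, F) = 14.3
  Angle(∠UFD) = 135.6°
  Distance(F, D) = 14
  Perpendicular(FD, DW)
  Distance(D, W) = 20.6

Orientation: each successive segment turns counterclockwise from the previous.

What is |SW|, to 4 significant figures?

9.744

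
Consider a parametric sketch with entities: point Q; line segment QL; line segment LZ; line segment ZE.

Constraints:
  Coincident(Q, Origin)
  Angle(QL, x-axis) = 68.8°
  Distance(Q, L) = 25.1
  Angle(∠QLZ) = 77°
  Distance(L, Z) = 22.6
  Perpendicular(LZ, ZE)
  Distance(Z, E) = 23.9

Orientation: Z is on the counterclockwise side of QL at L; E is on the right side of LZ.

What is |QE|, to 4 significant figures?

51.24

Q is at the origin; QL runs at 68.8° with length 25.1, so L = 25.1·(cos 68.8°, sin 68.8°) = (9.077, 23.40). ∠QLZ = 77.0°, so LZ runs at 68.8° + (180° − 77.0°) = 171.8° from the x-axis; with |LZ| = 22.6, Z = L + 22.6·(cos 171.8°, sin 171.8°) = (-13.29, 26.62). The perpendicularity gives ZE at right angles to LZ; with |ZE| = 23.9 on the right of LZ, E = Z + 23.9·(0.1426, 0.9898) = (-9.883, 50.28). Then |QE| = |E − Q| = 51.24.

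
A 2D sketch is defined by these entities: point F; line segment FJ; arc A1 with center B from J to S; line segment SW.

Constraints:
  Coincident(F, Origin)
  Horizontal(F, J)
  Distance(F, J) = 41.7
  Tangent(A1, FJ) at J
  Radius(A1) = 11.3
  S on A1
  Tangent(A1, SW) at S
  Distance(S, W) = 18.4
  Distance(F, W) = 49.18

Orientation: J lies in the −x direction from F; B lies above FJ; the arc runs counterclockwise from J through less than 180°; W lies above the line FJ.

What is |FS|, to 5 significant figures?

34.447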